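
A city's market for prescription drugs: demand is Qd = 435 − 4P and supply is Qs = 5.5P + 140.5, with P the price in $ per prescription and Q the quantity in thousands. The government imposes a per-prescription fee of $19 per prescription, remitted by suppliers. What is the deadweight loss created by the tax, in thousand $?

Deadweight loss = $418 thousand.

Without the tax, 435 − 4P = 5.5P + 140.5 gives 9.5P = 294.5, so P* = $31 and Q* = 311.
With the tax collected from suppliers, supply shifts: Qs = 5.5(P − 19) + 140.5.
New equilibrium: consumers pay $42, suppliers receive $23, Q = 267. (Wedge: Pb − Ps = 19.)
Quantity falls by |ΔQ| = |311 − 267| = 44.
DWL = ½ · t · |ΔQ| = ½ · 19 · 44 = $418.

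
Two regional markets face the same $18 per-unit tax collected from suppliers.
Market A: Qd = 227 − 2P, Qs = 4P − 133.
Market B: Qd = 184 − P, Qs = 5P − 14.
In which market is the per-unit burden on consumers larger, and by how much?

Market A: pre-tax P* = $60, Q* = 107; post-tax Q = 83; per-unit burden on consumers = $12.
Market B: pre-tax P* = $33, Q* = 151; post-tax Q = 136; per-unit burden on consumers = $15.
Difference: $12 vs $15 → market B is larger by $3.

Market B, by $3.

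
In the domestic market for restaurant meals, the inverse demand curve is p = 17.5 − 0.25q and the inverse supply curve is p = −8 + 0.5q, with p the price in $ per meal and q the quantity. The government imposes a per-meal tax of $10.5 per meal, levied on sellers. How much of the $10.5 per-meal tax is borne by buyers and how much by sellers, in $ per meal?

Inverting to q(p) form: qd = 70 − 4p; qs = 2p + 16.
Without the tax, 70 − 4p = 2p + 16 gives 6p = 54, so p* = $9 and q* = 34.
With the tax collected from sellers, supply shifts: qs = 2(p − 10.5) + 16.
Solving gives q = 20 with buyers paying $12.5 and sellers receiving $2 (the $10.5 wedge).
Burden on buyers: $3.5; on sellers: $7. (They sum to $10.5.)
The less price-elastic side of the market bears the larger share of a per-unit tax.

Buyers bear $3.5 per meal; sellers bear $7 per meal.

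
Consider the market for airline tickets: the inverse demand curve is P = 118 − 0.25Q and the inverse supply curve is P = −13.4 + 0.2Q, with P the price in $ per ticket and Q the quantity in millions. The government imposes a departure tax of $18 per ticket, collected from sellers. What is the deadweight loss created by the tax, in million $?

Deadweight loss = $360 million.

Inverting to Q(P) form: Qd = 472 − 4P; Qs = 5P + 67.
Before the tax: set 472 − 4P = 5P + 67 → P* = $45, Q* = 292.
With the tax collected from sellers, supply shifts: Qs = 5(P − 18) + 67.
New equilibrium: consumers pay $55, sellers receive $37, Q = 252. (Wedge: Pb − Ps = 18.)
Quantity falls by |ΔQ| = |292 − 252| = 40.
DWL = ½ · t · |ΔQ| = ½ · 18 · 40 = $360.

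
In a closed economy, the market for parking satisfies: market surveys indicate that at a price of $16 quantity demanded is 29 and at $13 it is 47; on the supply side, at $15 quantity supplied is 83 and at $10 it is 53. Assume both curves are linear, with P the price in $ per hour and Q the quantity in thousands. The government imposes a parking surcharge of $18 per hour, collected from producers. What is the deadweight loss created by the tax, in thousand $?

Deadweight loss = $486 thousand.

Demand slope: (47 − 29)/(13 − 16) = -6, so Qd = 125 − 6P.
Supply slope: (53 − 83)/(10 − 15) = 6, so Qs = 6P − 7.
Before the tax: set 125 − 6P = 6P − 7 → P* = $11, Q* = 59.
With the tax collected from producers, supply shifts: Qs = 6(P − 18) − 7.
New equilibrium: buyers pay $20, producers receive $2, Q = 5. (Wedge: Pb − Ps = 18.)
Quantity falls by |ΔQ| = |59 − 5| = 54.
DWL = ½ · t · |ΔQ| = ½ · 18 · 54 = $486.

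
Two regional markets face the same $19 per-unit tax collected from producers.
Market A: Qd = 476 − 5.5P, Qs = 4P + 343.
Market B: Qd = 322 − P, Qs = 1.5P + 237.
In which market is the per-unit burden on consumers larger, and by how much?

Market A: pre-tax P* = $14, Q* = 399; post-tax Q = 355; per-unit burden on consumers = $8.
Market B: pre-tax P* = $34, Q* = 288; post-tax Q = 276.6; per-unit burden on consumers = $11.4.
Difference: $8 vs $11.4 → market B is larger by $3.4.

Market B, by $3.4.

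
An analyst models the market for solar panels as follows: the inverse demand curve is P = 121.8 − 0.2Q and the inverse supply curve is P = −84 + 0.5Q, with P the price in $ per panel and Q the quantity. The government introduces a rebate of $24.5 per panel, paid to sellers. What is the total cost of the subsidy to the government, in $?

Rewrite in direct form: Qd = 609 − 5P and Qs = 2P + 168.
Before the subsidy: set 609 − 5P = 2P + 168 → P* = $63, Q* = 294.
With a per-unit subsidy paid to sellers, each receives P + 24.5 per unit sold, so supply becomes Qs = 2(P + 24.5) + 168.
New equilibrium: buyers pay $56, sellers receive $80.5, Q = 329. (Wedge: Pb − Ps = −24.5.)
Outlay = t · Q = 24.5 · 329 = $8060.5.

Government outlay = $8060.5.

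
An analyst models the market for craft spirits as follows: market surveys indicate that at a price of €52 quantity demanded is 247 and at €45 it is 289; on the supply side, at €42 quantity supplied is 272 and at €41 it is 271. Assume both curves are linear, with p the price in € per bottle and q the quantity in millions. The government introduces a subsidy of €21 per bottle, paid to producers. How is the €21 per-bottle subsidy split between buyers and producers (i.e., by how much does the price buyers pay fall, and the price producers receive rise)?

Demand slope: (289 − 247)/(45 − 52) = -6, so qd = 559 − 6p.
Supply slope: (271 − 272)/(41 − 42) = 1, so qs = p + 230.
Without the subsidy, 559 − 6p = p + 230 gives 7p = 329, so p* = €47 and q* = 277.
With a per-unit subsidy paid to producers, each receives p + 21 per unit sold, so supply becomes qs = (p + 21) + 230.
Solving gives q = 295 with buyers paying €44 and producers receiving €65 (the €21 wedge).
Gain to buyers: €3; to producers: €18. (They sum to €21.)

Buyers gain €3 per bottle; producers gain €18 per bottle.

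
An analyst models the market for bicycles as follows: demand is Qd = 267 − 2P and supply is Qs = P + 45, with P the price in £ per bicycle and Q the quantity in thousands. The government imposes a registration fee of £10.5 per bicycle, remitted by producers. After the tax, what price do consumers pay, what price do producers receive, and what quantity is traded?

Without the tax, 267 − 2P = P + 45 gives 3P = 222, so P* = £74 and Q* = 119.
With the tax collected from producers, supply shifts: Qs = (P − 10.5) + 45.
Solving gives Q = 112 with consumers paying £77.5 and producers receiving £67 (the £10.5 wedge).

Consumers pay £77.5; producers receive £67; quantity = 112.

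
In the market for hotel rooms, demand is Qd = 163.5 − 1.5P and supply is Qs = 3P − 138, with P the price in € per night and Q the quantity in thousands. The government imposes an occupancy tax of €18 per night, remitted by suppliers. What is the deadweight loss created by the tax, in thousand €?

Deadweight loss = €162 thousand.

Without the tax, 163.5 − 1.5P = 3P − 138 gives 4.5P = 301.5, so P* = €67 and Q* = 63.
With the tax collected from suppliers, supply shifts: Qs = 3(P − 18) − 138.
New equilibrium: buyers pay €79, suppliers receive €61, Q = 45. (Wedge: Pb − Ps = 18.)
Quantity falls by |ΔQ| = |63 − 45| = 18.
DWL = ½ · t · |ΔQ| = ½ · 18 · 18 = €162.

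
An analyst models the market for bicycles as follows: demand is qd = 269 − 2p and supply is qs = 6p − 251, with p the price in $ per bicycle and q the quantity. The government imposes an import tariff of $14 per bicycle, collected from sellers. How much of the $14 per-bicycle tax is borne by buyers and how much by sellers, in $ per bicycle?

Before the tax: set 269 − 2p = 6p − 251 → p* = $65, q* = 139.
With the tax collected from sellers, supply shifts: qs = 6(p − 14) − 251.
Solving gives q = 118 with buyers paying $75.5 and sellers receiving $61.5 (the $14 wedge).
Burden on buyers: $10.5; on sellers: $3.5. (They sum to $14.)

Buyers bear $10.5 per bicycle; sellers bear $3.5 per bicycle.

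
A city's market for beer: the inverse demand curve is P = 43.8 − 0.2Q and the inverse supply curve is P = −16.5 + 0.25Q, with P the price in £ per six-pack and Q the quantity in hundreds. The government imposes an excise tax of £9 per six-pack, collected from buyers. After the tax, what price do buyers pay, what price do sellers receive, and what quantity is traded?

Buyers pay £21; sellers receive £12; quantity = 114.

Rewrite in direct form: Qd = 219 − 5P and Qs = 4P + 66.
Without the tax, 219 − 5P = 4P + 66 gives 9P = 153, so P* = £17 and Q* = 134.
With the tax collected from buyers, demand (in seller-price terms) shifts: Qd = 219 − 5(P + 9).
Solving gives Q = 114 with buyers paying £21 and sellers receiving £12 (the £9 wedge).
The less price-elastic side of the market bears the larger share of a per-unit tax.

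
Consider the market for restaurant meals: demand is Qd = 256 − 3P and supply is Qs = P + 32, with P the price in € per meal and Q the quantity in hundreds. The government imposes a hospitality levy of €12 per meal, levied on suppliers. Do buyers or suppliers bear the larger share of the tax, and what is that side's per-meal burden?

Before the tax: set 256 − 3P = P + 32 → P* = €56, Q* = 88.
With the tax collected from suppliers, supply shifts: Qs = (P − 12) + 32.
Solving gives Q = 79 with buyers paying €59 and suppliers receiving €47 (the €12 wedge).
Per-meal burden: buyers €3, suppliers €9.
Suppliers take the larger share because supply is less price-elastic here (demand slope 3 vs supply slope 1).

Suppliers bear the larger share: €9 per meal.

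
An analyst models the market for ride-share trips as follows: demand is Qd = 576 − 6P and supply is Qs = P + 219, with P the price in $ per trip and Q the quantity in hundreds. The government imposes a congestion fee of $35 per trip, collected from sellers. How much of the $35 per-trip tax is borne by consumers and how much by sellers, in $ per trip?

Without the tax, 576 − 6P = P + 219 gives 7P = 357, so P* = $51 and Q* = 270.
With the tax collected from sellers, supply shifts: Qs = (P − 35) + 219.
Solving gives Q = 240 with consumers paying $56 and sellers receiving $21 (the $35 wedge).
Burden on consumers: $5; on sellers: $30. (They sum to $35.)

Consumers bear $5 per trip; sellers bear $30 per trip.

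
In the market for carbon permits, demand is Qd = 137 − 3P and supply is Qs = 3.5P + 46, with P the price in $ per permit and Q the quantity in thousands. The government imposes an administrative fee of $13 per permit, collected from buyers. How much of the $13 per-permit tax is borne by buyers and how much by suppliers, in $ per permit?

Before the tax: set 137 − 3P = 3.5P + 46 → P* = $14, Q* = 95.
With the tax collected from buyers, demand (in seller-price terms) shifts: Qd = 137 − 3(P + 13).
New equilibrium: buyers pay $21, suppliers receive $8, Q = 74. (Wedge: Pb − Ps = 13.)
Burden on buyers: $7; on suppliers: $6. (They sum to $13.)
The less price-elastic side of the market bears the larger share of a per-unit tax.

Buyers bear $7 per permit; suppliers bear $6 per permit.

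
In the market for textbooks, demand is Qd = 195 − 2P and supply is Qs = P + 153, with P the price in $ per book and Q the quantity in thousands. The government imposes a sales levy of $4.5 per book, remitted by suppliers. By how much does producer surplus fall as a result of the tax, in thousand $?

Before the tax: set 195 − 2P = P + 153 → P* = $14, Q* = 167.
With the tax collected from suppliers, supply shifts: Qs = (P − 4.5) + 153.
Solving gives Q = 164 with buyers paying $15.5 and suppliers receiving $11 (the $4.5 wedge).
ΔPS is the trapezoid between Q = 164 and Q = 167 of height $3: ½ · (167 + 164) · 3 = $496.5.

Producer surplus falls by $496.5 thousand.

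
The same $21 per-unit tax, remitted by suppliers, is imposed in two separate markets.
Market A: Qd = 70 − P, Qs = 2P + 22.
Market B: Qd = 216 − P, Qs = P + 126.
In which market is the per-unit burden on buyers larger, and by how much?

Market A, by $3.5.

Market A: pre-tax P* = $16, Q* = 54; post-tax Q = 40; per-unit burden on buyers = $14.
Market B: pre-tax P* = $45, Q* = 171; post-tax Q = 160.5; per-unit burden on buyers = $10.5.
Difference: $14 vs $10.5 → market A is larger by $3.5.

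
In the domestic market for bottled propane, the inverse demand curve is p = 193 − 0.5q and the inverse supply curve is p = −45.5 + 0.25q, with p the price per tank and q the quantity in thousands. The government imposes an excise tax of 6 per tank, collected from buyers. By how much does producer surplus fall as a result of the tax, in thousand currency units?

Rewrite in direct form: qd = 386 − 2p and qs = 4p + 182.
Before the tax: set 386 − 2p = 4p + 182 → p* = 34, q* = 318.
With the tax collected from buyers, demand (in seller-price terms) shifts: qd = 386 − 2(p + 6).
New equilibrium: buyers pay 38, producers receive 32, q = 310. (Wedge: pb − ps = 6.)
ΔPS is the trapezoid between Q = 310 and Q = 318 of height 2: ½ · (318 + 310) · 2 = 628.

Producer surplus falls by 628 thousand.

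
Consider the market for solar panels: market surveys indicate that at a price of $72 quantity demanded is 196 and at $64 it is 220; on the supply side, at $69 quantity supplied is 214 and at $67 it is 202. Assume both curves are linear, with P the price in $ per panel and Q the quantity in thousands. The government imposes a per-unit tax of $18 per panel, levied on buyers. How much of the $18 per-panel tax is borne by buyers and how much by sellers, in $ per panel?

Buyers bear $12 per panel; sellers bear $6 per panel.

Demand slope: (220 − 196)/(64 − 72) = -3, so Qd = 412 − 3P.
Supply slope: (202 − 214)/(67 − 69) = 6, so Qs = 6P − 200.
Before the tax: set 412 − 3P = 6P − 200 → P* = $68, Q* = 208.
With the tax collected from buyers, demand (in seller-price terms) shifts: Qd = 412 − 3(P + 18).
New equilibrium: buyers pay $80, sellers receive $62, Q = 172. (Wedge: Pb − Ps = 18.)
Burden on buyers: $12; on sellers: $6. (They sum to $18.)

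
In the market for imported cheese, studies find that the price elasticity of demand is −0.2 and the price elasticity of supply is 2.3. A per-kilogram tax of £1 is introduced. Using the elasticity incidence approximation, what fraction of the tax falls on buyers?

Incidence ratio: buyers' share ≈ εs / (εs + |εd|) = 2.3 / (2.3 + 0.2) = 0.92.
Supply is the more elastic side, so buyers bear the larger share.

Buyers' share ≈ 0.92.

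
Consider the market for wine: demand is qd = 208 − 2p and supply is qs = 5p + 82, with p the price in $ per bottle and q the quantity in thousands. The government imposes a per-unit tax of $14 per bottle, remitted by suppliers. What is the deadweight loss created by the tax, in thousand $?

Deadweight loss = $140 thousand.

Without the tax, 208 − 2p = 5p + 82 gives 7p = 126, so p* = $18 and q* = 172.
With the tax collected from suppliers, supply shifts: qs = 5(p − 14) + 82.
Solving gives q = 152 with consumers paying $28 and suppliers receiving $14 (the $14 wedge).
Quantity falls by |ΔQ| = |172 − 152| = 20.
DWL = ½ · t · |ΔQ| = ½ · 14 · 20 = $140.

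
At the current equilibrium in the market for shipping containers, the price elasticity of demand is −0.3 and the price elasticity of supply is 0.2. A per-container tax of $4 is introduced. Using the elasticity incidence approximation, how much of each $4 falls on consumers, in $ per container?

Incidence ratio: consumers' share ≈ εs / (εs + |εd|) = 0.2 / (0.2 + 0.3) = 0.4.
So consumers bear ≈ 0.4 × $4 = $1.6; producers bear $2.4.

Consumers bear ≈ $1.6 per container.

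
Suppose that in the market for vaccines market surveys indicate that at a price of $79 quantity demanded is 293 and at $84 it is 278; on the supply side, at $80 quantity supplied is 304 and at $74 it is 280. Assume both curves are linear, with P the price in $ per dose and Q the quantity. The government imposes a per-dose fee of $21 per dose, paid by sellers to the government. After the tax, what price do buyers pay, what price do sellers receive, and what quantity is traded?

Demand slope: (278 − 293)/(84 − 79) = -3, so Qd = 530 − 3P.
Supply slope: (280 − 304)/(74 − 80) = 4, so Qs = 4P − 16.
Before the tax: set 530 − 3P = 4P − 16 → P* = $78, Q* = 296.
With the tax collected from sellers, supply shifts: Qs = 4(P − 21) − 16.
New equilibrium: buyers pay $90, sellers receive $69, Q = 260. (Wedge: Pb − Ps = 21.)

Buyers pay $90; sellers receive $69; quantity = 260.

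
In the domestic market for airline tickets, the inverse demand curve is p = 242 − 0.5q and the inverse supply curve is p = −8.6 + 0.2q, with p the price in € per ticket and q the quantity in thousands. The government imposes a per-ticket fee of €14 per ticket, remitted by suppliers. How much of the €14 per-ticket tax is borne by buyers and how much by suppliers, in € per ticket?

Rewrite in direct form: qd = 484 − 2p and qs = 5p + 43.
Without the tax, 484 − 2p = 5p + 43 gives 7p = 441, so p* = €63 and q* = 358.
With the tax collected from suppliers, supply shifts: qs = 5(p − 14) + 43.
Solving gives q = 338 with buyers paying €73 and suppliers receiving €59 (the €14 wedge).
Burden on buyers: €10; on suppliers: €4. (They sum to €14.)

Buyers bear €10 per ticket; suppliers bear €4 per ticket.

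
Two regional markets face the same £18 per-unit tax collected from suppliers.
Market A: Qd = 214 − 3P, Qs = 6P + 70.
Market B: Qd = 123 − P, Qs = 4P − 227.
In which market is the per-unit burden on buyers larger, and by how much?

Market B, by £2.4.

Market A: pre-tax P* = £16, Q* = 166; post-tax Q = 130; per-unit burden on buyers = £12.
Market B: pre-tax P* = £70, Q* = 53; post-tax Q = 38.6; per-unit burden on buyers = £14.4.
Difference: £12 vs £14.4 → market B is larger by £2.4.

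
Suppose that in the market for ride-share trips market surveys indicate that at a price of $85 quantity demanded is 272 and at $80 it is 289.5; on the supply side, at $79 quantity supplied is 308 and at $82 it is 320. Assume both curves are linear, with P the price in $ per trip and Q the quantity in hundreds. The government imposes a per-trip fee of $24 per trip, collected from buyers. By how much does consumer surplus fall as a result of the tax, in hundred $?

Demand slope: (289.5 − 272)/(80 − 85) = -3.5, so Qd = 569.5 − 3.5P.
Supply slope: (320 − 308)/(82 − 79) = 4, so Qs = 4P − 8.
Without the tax, 569.5 − 3.5P = 4P − 8 gives 7.5P = 577.5, so P* = $77 and Q* = 300.
With the tax collected from buyers, demand (in seller-price terms) shifts: Qd = 569.5 − 3.5(P + 24).
Solving gives Q = 255.2 with buyers paying $89.8 and sellers receiving $65.8 (the $24 wedge).
ΔCS is the trapezoid between Q = 255.2 and Q = 300 of height $12.8: ½ · (300 + 255.2) · 12.8 = $3553.28.

Consumer surplus falls by $3553.28 hundred.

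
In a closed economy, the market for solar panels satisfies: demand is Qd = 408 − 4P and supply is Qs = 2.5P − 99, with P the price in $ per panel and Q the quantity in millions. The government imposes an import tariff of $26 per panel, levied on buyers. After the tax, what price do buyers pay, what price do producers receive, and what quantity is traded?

Buyers pay $88; producers receive $62; quantity = 56.

Without the tax, 408 − 4P = 2.5P − 99 gives 6.5P = 507, so P* = $78 and Q* = 96.
With the tax collected from buyers, demand (in seller-price terms) shifts: Qd = 408 − 4(P + 26).
Solving gives Q = 56 with buyers paying $88 and producers receiving $62 (the $26 wedge).
The less price-elastic side of the market bears the larger share of a per-unit tax.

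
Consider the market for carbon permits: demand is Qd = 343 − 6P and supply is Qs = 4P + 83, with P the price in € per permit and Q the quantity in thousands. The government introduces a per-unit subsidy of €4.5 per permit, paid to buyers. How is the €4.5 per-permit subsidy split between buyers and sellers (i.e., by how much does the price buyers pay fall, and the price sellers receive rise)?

Buyers gain €1.8 per permit; sellers gain €2.7 per permit.

Without the subsidy, 343 − 6P = 4P + 83 gives 10P = 260, so P* = €26 and Q* = 187.
With a per-unit subsidy paid to buyers, each effectively pays P − 4.5, so demand becomes Qd = 343 − 6(P − 4.5).
Solving gives Q = 197.8 with buyers paying €24.2 and sellers receiving €28.7 (the €4.5 wedge).
Gain to buyers: €1.8; to sellers: €2.7. (They sum to €4.5.)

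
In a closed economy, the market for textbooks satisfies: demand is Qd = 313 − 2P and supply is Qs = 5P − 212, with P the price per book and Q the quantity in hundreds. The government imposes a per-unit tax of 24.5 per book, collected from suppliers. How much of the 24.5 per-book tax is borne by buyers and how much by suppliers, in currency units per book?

Buyers bear 17.5 per book; suppliers bear 7 per book.

Without the tax, 313 − 2P = 5P − 212 gives 7P = 525, so P* = 75 and Q* = 163.
With the tax collected from suppliers, supply shifts: Qs = 5(P − 24.5) − 212.
New equilibrium: buyers pay 92.5, suppliers receive 68, Q = 128. (Wedge: Pb − Ps = 24.5.)
Burden on buyers: 17.5; on suppliers: 7. (They sum to 24.5.)
The less price-elastic side of the market bears the larger share of a per-unit tax.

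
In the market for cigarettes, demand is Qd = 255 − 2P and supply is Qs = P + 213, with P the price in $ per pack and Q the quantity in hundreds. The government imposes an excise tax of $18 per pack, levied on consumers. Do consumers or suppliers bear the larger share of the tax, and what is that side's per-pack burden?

Before the tax: set 255 − 2P = P + 213 → P* = $14, Q* = 227.
With the tax collected from consumers, demand (in seller-price terms) shifts: Qd = 255 − 2(P + 18).
Solving gives Q = 215 with consumers paying $20 and suppliers receiving $2 (the $18 wedge).
Per-pack burden: consumers $6, suppliers $12.
Suppliers take the larger share because supply is less price-elastic here (demand slope 2 vs supply slope 1).

Suppliers bear the larger share: $12 per pack.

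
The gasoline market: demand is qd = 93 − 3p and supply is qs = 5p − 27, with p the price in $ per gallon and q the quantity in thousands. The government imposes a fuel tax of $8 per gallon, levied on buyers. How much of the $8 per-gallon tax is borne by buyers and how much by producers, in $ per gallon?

Before the tax: set 93 − 3p = 5p − 27 → p* = $15, q* = 48.
With the tax collected from buyers, demand (in seller-price terms) shifts: qd = 93 − 3(p + 8).
New equilibrium: buyers pay $20, producers receive $12, q = 33. (Wedge: pb − ps = 8.)
Burden on buyers: $5; on producers: $3. (They sum to $8.)

Buyers bear $5 per gallon; producers bear $3 per gallon.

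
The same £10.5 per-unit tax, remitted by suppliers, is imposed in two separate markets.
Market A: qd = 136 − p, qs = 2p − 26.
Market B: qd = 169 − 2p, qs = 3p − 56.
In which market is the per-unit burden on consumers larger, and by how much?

Market A: pre-tax p* = £54, q* = 82; post-tax q = 75; per-unit burden on consumers = £7.
Market B: pre-tax p* = £45, q* = 79; post-tax q = 66.4; per-unit burden on consumers = £6.3.
Difference: £7 vs £6.3 → market A is larger by £0.7.

Market A, by £0.7.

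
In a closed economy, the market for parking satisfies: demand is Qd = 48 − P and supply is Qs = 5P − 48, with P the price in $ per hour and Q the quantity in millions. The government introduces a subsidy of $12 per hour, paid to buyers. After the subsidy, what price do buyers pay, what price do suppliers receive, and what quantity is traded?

Buyers pay $6; suppliers receive $18; quantity = 42.

Without the subsidy, 48 − P = 5P − 48 gives 6P = 96, so P* = $16 and Q* = 32.
With a per-unit subsidy paid to buyers, each effectively pays P − 12, so demand becomes Qd = 48 − (P − 12).
New equilibrium: buyers pay $6, suppliers receive $18, Q = 42. (Wedge: Pb − Ps = −12.)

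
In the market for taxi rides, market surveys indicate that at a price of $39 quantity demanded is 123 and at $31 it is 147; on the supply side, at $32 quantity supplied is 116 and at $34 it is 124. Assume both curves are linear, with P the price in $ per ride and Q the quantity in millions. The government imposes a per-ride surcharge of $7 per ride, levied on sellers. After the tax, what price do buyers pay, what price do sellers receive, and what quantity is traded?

Buyers pay $40; sellers receive $33; quantity = 120.

Demand slope: (147 − 123)/(31 − 39) = -3, so Qd = 240 − 3P.
Supply slope: (124 − 116)/(34 − 32) = 4, so Qs = 4P − 12.
Without the tax, 240 − 3P = 4P − 12 gives 7P = 252, so P* = $36 and Q* = 132.
With the tax collected from sellers, supply shifts: Qs = 4(P − 7) − 12.
Solving gives Q = 120 with buyers paying $40 and sellers receiving $33 (the $7 wedge).
The less price-elastic side of the market bears the larger share of a per-unit tax.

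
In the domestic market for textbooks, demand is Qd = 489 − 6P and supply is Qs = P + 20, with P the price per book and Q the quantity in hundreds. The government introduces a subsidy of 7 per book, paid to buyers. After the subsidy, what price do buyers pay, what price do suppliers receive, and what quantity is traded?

Before the subsidy: set 489 − 6P = P + 20 → P* = 67, Q* = 87.
With a per-unit subsidy paid to buyers, each effectively pays P − 7, so demand becomes Qd = 489 − 6(P − 7).
New equilibrium: buyers pay 66, suppliers receive 73, Q = 93. (Wedge: Pb − Ps = −7.)

Buyers pay 66; suppliers receive 73; quantity = 93.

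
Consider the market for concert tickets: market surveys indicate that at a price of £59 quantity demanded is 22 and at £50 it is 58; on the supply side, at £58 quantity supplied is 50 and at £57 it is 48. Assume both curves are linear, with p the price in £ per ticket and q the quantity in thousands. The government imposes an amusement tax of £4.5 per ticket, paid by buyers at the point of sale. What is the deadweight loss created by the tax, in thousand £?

Deadweight loss = £13.5 thousand.

Demand slope: (58 − 22)/(50 − 59) = -4, so qd = 258 − 4p.
Supply slope: (48 − 50)/(57 − 58) = 2, so qs = 2p − 66.
Without the tax, 258 − 4p = 2p − 66 gives 6p = 324, so p* = £54 and q* = 42.
With the tax collected from buyers, demand (in seller-price terms) shifts: qd = 258 − 4(p + 4.5).
Solving gives q = 36 with buyers paying £55.5 and sellers receiving £51 (the £4.5 wedge).
Quantity falls by |ΔQ| = |42 − 36| = 6.
DWL = ½ · t · |ΔQ| = ½ · 4.5 · 6 = £13.5.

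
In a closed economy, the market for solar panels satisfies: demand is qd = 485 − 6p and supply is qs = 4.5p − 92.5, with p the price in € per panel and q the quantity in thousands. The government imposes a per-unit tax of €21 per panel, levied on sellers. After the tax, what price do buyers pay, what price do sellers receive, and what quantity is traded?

Buyers pay €64; sellers receive €43; quantity = 101.

Without the tax, 485 − 6p = 4.5p − 92.5 gives 10.5p = 577.5, so p* = €55 and q* = 155.
With the tax collected from sellers, supply shifts: qs = 4.5(p − 21) − 92.5.
Solving gives q = 101 with buyers paying €64 and sellers receiving €43 (the €21 wedge).
The less price-elastic side of the market bears the larger share of a per-unit tax.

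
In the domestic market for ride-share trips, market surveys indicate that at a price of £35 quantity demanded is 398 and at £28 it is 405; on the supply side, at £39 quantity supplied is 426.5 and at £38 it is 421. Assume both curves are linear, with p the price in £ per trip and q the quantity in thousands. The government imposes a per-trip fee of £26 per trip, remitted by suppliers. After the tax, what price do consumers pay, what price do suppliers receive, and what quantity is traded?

Demand slope: (405 − 398)/(28 − 35) = -1, so qd = 433 − p.
Supply slope: (421 − 426.5)/(38 − 39) = 5.5, so qs = 5.5p + 212.
Before the tax: set 433 − p = 5.5p + 212 → p* = £34, q* = 399.
With the tax collected from suppliers, supply shifts: qs = 5.5(p − 26) + 212.
New equilibrium: consumers pay £56, suppliers receive £30, q = 377. (Wedge: pb − ps = 26.)
The less price-elastic side of the market bears the larger share of a per-unit tax.

Consumers pay £56; suppliers receive £30; quantity = 377.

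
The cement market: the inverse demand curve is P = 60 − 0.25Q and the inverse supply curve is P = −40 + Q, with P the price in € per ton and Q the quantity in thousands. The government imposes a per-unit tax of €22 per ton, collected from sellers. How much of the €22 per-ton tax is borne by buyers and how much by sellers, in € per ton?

Buyers bear €4.4 per ton; sellers bear €17.6 per ton.

Rewrite in direct form: Qd = 240 − 4P and Qs = P + 40.
Before the tax: set 240 − 4P = P + 40 → P* = €40, Q* = 80.
With the tax collected from sellers, supply shifts: Qs = (P − 22) + 40.
New equilibrium: buyers pay €44.4, sellers receive €22.4, Q = 62.4. (Wedge: Pb − Ps = 22.)
Burden on buyers: €4.4; on sellers: €17.6. (They sum to €22.)
The less price-elastic side of the market bears the larger share of a per-unit tax.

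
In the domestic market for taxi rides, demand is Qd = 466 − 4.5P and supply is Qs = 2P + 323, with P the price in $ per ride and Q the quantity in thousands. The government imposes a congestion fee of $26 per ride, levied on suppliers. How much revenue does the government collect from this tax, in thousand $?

Tax revenue = $8606 thousand.

Before the tax: set 466 − 4.5P = 2P + 323 → P* = $22, Q* = 367.
With the tax collected from suppliers, supply shifts: Qs = 2(P − 26) + 323.
Solving gives Q = 331 with consumers paying $30 and suppliers receiving $4 (the $26 wedge).
Revenue = t · Q = 26 · 331 = $8606.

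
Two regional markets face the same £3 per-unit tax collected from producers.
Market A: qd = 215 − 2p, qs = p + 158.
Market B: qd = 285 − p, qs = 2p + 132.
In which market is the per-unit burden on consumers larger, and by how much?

Market B, by £1.

Market A: pre-tax p* = £19, q* = 177; post-tax q = 175; per-unit burden on consumers = £1.
Market B: pre-tax p* = £51, q* = 234; post-tax q = 232; per-unit burden on consumers = £2.
Difference: £1 vs £2 → market B is larger by £1.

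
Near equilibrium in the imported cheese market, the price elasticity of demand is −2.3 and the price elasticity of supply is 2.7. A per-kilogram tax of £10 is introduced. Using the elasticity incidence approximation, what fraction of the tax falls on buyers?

Incidence ratio: buyers' share ≈ εs / (εs + |εd|) = 2.7 / (2.7 + 2.3) = 0.54.
Supply is the more elastic side, so buyers bear the larger share.

Buyers' share ≈ 0.54.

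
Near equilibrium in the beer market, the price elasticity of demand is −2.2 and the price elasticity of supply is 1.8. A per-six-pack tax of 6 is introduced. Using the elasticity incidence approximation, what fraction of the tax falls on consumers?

Consumers' share ≈ 0.45.

Incidence ratio: consumers' share ≈ εs / (εs + |εd|) = 1.8 / (1.8 + 2.2) = 0.45.
Supply is the less elastic side, so consumers bear the smaller share.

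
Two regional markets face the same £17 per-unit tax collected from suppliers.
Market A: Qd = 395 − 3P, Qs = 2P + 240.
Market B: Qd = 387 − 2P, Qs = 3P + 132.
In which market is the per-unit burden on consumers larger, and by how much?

Market B, by £3.4.

Market A: pre-tax P* = £31, Q* = 302; post-tax Q = 281.6; per-unit burden on consumers = £6.8.
Market B: pre-tax P* = £51, Q* = 285; post-tax Q = 264.6; per-unit burden on consumers = £10.2.
Difference: £6.8 vs £10.2 → market B is larger by £3.4.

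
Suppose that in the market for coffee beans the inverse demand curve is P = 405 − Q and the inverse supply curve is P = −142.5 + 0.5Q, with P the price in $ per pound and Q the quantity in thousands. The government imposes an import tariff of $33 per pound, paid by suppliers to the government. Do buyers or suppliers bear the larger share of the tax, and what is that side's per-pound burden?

Rewrite in direct form: Qd = 405 − P and Qs = 2P + 285.
Without the tax, 405 − P = 2P + 285 gives 3P = 120, so P* = $40 and Q* = 365.
With the tax collected from suppliers, supply shifts: Qs = 2(P − 33) + 285.
New equilibrium: buyers pay $62, suppliers receive $29, Q = 343. (Wedge: Pb − Ps = 33.)
Per-pound burden: buyers $22, suppliers $11.
Buyers take the larger share because demand is less price-elastic here (demand slope 1 vs supply slope 2).

Buyers bear the larger share: $22 per pound.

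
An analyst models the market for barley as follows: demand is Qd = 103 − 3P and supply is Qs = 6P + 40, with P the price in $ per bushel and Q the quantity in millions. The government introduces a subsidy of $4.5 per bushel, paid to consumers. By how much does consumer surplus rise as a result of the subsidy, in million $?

Consumer surplus rises by $259.5 million.

Without the subsidy, 103 − 3P = 6P + 40 gives 9P = 63, so P* = $7 and Q* = 82.
With a per-unit subsidy paid to consumers, each effectively pays P − 4.5, so demand becomes Qd = 103 − 3(P − 4.5).
Solving gives Q = 91 with consumers paying $4 and suppliers receiving $8.5 (the $4.5 wedge).
ΔCS is the trapezoid between Q = 91 and Q = 82 of height $3: ½ · (82 + 91) · 3 = $259.5.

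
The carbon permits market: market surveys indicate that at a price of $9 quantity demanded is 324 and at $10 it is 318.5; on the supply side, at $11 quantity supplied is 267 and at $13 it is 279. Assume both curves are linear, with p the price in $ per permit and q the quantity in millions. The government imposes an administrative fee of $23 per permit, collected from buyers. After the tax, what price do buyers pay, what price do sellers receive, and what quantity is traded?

Buyers pay $27; sellers receive $4; quantity = 225.

Demand slope: (318.5 − 324)/(10 − 9) = -5.5, so qd = 373.5 − 5.5p.
Supply slope: (279 − 267)/(13 − 11) = 6, so qs = 6p + 201.
Before the tax: set 373.5 − 5.5p = 6p + 201 → p* = $15, q* = 291.
With the tax collected from buyers, demand (in seller-price terms) shifts: qd = 373.5 − 5.5(p + 23).
Solving gives q = 225 with buyers paying $27 and sellers receiving $4 (the $23 wedge).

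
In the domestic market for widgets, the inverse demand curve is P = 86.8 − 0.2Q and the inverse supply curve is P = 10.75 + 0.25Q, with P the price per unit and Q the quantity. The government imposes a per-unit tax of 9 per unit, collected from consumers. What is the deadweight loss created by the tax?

Inverting to Q(P) form: Qd = 434 − 5P; Qs = 4P − 43.
Without the tax, 434 − 5P = 4P − 43 gives 9P = 477, so P* = 53 and Q* = 169.
With the tax collected from consumers, demand (in seller-price terms) shifts: Qd = 434 − 5(P + 9).
Solving gives Q = 149 with consumers paying 57 and sellers receiving 48 (the 9 wedge).
Quantity falls by |ΔQ| = |169 − 149| = 20.
DWL = ½ · t · |ΔQ| = ½ · 9 · 20 = 90.

Deadweight loss = 90.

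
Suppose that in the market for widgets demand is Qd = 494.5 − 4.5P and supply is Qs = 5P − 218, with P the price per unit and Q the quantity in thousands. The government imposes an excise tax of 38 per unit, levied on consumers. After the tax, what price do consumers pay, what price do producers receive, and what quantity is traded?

Before the tax: set 494.5 − 4.5P = 5P − 218 → P* = 75, Q* = 157.
With the tax collected from consumers, demand (in seller-price terms) shifts: Qd = 494.5 − 4.5(P + 38).
Solving gives Q = 67 with consumers paying 95 and producers receiving 57 (the 38 wedge).

Consumers pay 95; producers receive 57; quantity = 67.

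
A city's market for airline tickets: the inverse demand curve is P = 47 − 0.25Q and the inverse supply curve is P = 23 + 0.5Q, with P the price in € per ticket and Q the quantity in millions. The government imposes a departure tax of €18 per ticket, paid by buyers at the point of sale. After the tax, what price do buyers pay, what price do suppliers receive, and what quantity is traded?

Rewrite in direct form: Qd = 188 − 4P and Qs = 2P − 46.
Without the tax, 188 − 4P = 2P − 46 gives 6P = 234, so P* = €39 and Q* = 32.
With the tax collected from buyers, demand (in seller-price terms) shifts: Qd = 188 − 4(P + 18).
Solving gives Q = 8 with buyers paying €45 and suppliers receiving €27 (the €18 wedge).

Buyers pay €45; suppliers receive €27; quantity = 8.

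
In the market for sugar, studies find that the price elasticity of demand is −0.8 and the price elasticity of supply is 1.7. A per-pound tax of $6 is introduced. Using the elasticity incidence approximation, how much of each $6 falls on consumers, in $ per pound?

Consumers bear ≈ $4.08 per pound.

Incidence ratio: consumers' share ≈ εs / (εs + |εd|) = 1.7 / (1.7 + 0.8) = 0.68.
So consumers bear ≈ 0.68 × $6 = $4.08; producers bear $1.92.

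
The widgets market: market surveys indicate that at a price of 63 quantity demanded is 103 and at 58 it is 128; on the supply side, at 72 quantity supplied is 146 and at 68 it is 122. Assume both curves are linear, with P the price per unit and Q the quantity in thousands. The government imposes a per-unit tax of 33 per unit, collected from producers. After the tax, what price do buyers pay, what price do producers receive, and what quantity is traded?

Demand slope: (128 − 103)/(58 − 63) = -5, so Qd = 418 − 5P.
Supply slope: (122 − 146)/(68 − 72) = 6, so Qs = 6P − 286.
Without the tax, 418 − 5P = 6P − 286 gives 11P = 704, so P* = 64 and Q* = 98.
With the tax collected from producers, supply shifts: Qs = 6(P − 33) − 286.
New equilibrium: buyers pay 82, producers receive 49, Q = 8. (Wedge: Pb − Ps = 33.)

Buyers pay 82; producers receive 49; quantity = 8.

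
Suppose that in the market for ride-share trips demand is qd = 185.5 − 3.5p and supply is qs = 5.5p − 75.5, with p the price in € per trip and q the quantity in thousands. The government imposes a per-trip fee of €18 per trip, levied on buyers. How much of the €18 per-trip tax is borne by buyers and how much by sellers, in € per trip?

Buyers bear €11 per trip; sellers bear €7 per trip.

Before the tax: set 185.5 − 3.5p = 5.5p − 75.5 → p* = €29, q* = 84.
With the tax collected from buyers, demand (in seller-price terms) shifts: qd = 185.5 − 3.5(p + 18).
Solving gives q = 45.5 with buyers paying €40 and sellers receiving €22 (the €18 wedge).
Burden on buyers: €11; on sellers: €7. (They sum to €18.)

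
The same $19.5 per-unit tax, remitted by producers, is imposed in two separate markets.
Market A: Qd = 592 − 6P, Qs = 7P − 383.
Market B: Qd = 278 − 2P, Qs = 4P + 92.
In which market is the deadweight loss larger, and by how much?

Market A, by $360.75.

Market A: pre-tax P* = $75, Q* = 142; post-tax Q = 79; deadweight loss = $614.25.
Market B: pre-tax P* = $31, Q* = 216; post-tax Q = 190; deadweight loss = $253.5.
Difference: $614.25 vs $253.5 → market A is larger by $360.75.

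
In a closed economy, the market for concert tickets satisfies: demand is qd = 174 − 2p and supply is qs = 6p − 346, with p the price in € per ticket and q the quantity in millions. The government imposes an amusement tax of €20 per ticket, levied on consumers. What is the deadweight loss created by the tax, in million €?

Deadweight loss = €300 million.

Without the tax, 174 − 2p = 6p − 346 gives 8p = 520, so p* = €65 and q* = 44.
With the tax collected from consumers, demand (in seller-price terms) shifts: qd = 174 − 2(p + 20).
Solving gives q = 14 with consumers paying €80 and suppliers receiving €60 (the €20 wedge).
Quantity falls by |ΔQ| = |44 − 14| = 30.
DWL = ½ · t · |ΔQ| = ½ · 20 · 30 = €300.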